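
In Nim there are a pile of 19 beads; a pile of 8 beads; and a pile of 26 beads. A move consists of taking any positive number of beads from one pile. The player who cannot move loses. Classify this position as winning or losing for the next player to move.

Nim-sum: 19 XOR 8 XOR 26 = 1.
The nim-sum is 1 ≠ 0, so this is an N-position: the player to move can win.

Winning position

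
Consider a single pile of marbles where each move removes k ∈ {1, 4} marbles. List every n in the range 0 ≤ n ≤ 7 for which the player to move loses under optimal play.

Compute g(0), g(1), … for moves {1, 4}:
k:     0  1  2  3  4  5  6  7
g(k):  0  1  0  1  2  0  1  0
The P-positions (g = 0) in 0..7 are 0, 2, 5, 7.

0, 2, 5, 7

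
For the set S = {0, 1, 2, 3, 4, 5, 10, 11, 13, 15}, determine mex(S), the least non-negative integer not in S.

The values 0, 1, 2, 3, 4, 5 are all present; 6 is the first non-negative integer missing from the set.

6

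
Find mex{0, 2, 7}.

0 is in the set but 1 is not, so the mex is 1.

1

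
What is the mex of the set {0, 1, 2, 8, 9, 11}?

The values 0, 1, 2 are all present; 3 is the first non-negative integer missing from the set.

3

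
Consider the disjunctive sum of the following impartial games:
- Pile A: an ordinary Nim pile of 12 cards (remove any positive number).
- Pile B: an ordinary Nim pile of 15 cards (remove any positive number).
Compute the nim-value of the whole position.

Pile A is a plain Nim pile of size 12, so its Grundy value is 12.
Pile B is a plain Nim pile of size 15, so its Grundy value is 15.
By the Sprague-Grundy theorem, the Grundy value of a sum of independent games is the XOR of the component values.
Combined value = 12 ⊕ 15 = 3.

3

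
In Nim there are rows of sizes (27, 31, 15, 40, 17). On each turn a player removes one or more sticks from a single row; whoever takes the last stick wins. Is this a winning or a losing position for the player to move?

Nim-sum: 27 ⊕ 31 ⊕ 15 ⊕ 40 ⊕ 17 = 50.
The nim-sum is 50 ≠ 0, so this is an N-position: the player to move can win.

Winning position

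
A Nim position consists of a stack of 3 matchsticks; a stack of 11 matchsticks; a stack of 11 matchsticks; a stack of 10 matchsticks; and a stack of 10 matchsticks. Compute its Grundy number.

3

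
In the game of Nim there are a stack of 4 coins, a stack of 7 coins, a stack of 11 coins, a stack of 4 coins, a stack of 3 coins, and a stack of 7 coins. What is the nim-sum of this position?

8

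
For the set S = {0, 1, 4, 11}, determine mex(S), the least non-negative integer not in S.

2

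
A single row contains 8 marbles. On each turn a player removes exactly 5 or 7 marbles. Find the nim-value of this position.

Compute g(0), g(1), … for moves {5, 7}:
g(0) = mex{} = 0
g(1) = mex{} = 0
g(2) = mex{} = 0
g(3) = mex{} = 0
g(4) = mex{} = 0
g(5) = mex{0} = 1
g(6) = mex{0} = 1
g(7) = mex{0} = 1
g(8) = mex{0} = 1
So g(8) = 1.

1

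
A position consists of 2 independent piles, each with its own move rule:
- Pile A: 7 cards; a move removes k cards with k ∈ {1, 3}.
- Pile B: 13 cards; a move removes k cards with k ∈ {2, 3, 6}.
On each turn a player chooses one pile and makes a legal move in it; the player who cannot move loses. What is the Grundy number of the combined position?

For pile A, compute g(0), g(1), … with moves {1, 3}:
k:     0  1  2  3  4  5  6  7
g(k):  0  1  0  1  0  1  0  1
So g(7) = 1.
Build the Grundy sequence for pile B with g(k) = mex{g(k−s) : s ∈ {2, 3, 6}, s ≤ k}:
g(0) = mex{} = 0
g(1) = mex{} = 0
g(2) = mex{0} = 1
g(3) = mex{0} = 1
g(4) = mex{0,1} = 2
g(5) = mex{1} = 0
g(6) = mex{0,1,2} = 3
g(7) = mex{0,2} = 1
g(8) = mex{0,1,3} = 2
g(9) = mex{1,3} = 0
g(10) = mex{1,2} = 0
g(11) = mex{0,2} = 1
g(12) = mex{0,3} = 1
g(13) = mex{0,1} = 2
So g(13) = 2.
The value of a disjunctive sum is the nim-sum of the parts.
Combined value = 1 XOR 2 = 3.

3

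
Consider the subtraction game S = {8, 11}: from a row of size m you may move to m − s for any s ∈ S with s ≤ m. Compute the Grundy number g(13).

Grundy values for subtraction set {8, 11}:
g(0) = mex{} = 0
g(1) = mex{} = 0
g(2) = mex{} = 0
g(3) = mex{} = 0
g(4) = mex{} = 0
g(5) = mex{} = 0
g(6) = mex{} = 0
g(7) = mex{} = 0
g(8) = mex{0} = 1
g(9) = mex{0} = 1
g(10) = mex{0} = 1
g(11) = mex{0} = 1
g(12) = mex{0} = 1
g(13) = mex{0} = 1
So g(13) = 1.

1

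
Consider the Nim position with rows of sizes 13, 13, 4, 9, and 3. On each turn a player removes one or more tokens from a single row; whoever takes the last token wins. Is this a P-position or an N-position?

Nim-sum: 13 ⊕ 13 ⊕ 4 ⊕ 9 ⊕ 3 = 14.
The nim-sum is 14 ≠ 0, so this is an N-position: the player to move can win.

N-position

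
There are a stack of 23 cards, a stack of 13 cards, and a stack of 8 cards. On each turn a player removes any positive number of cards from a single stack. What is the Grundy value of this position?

Nim-sum: 23 ⊕ 13 ⊕ 8 = 18.

18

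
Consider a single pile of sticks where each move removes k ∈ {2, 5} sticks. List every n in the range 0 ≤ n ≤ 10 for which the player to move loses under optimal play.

Compute g(0), g(1), … for moves {2, 5}:
k:     0  1  2  3  4  5  6  7  8  9 10
g(k):  0  0  1  1  0  2  1  0  0  1  1
The P-positions (g = 0) in 0..10 are 0, 1, 4, 7, 8.

0, 1, 4, 7, 8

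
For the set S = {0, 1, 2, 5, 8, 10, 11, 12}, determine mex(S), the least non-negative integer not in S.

3

The values 0, 1, 2 are all present; 3 is the first non-negative integer missing from the set.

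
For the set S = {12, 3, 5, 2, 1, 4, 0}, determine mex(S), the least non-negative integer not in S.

6

The values 0, 1, 2, 3, 4, 5 are all present; 6 is the first non-negative integer missing from the set.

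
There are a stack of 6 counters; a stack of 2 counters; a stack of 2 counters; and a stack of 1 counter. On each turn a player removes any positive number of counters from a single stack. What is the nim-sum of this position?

7

Bitwise XOR of the heap sizes:
  110  (6)
  010  (2)
  010  (2)
  001  (1)
  ---
  111  (7)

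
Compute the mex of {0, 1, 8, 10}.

2

The values 0, 1 are all present; 2 is the first non-negative integer missing from the set.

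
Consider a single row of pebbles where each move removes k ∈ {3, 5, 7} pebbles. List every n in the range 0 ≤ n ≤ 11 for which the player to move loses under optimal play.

0, 1, 2, 10, 11

Grundy values for subtraction set {3, 5, 7}:
g(0) = mex{} = 0
g(1) = mex{} = 0
g(2) = mex{} = 0
g(3) = mex{0} = 1
g(4) = mex{0} = 1
g(5) = mex{0} = 1
g(6) = mex{0,1} = 2
g(7) = mex{0,1} = 2
g(8) = mex{0,1} = 2
g(9) = mex{0,1,2} = 3
g(10) = mex{1,2} = 0
g(11) = mex{1,2} = 0
The P-positions (g = 0) in 0..11 are 0, 1, 2, 10, 11.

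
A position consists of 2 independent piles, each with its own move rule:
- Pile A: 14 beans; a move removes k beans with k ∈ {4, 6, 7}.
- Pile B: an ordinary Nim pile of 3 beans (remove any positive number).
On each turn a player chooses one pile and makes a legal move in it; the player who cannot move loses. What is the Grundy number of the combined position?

3

Grundy values for pile A (subtraction set {4, 6, 7}):
k:     0  1  2  3  4  5  6  7  8  9 10 11 12 13 14
g(k):  0  0  0  0  1  1  1  1  2  2  2  0  0  0  0
So g(14) = 0.
Pile B is a plain Nim pile of size 3, so its Grundy value is 3.
The value of a disjunctive sum is the nim-sum of the parts.
Combined value = 0 ⊕ 3 = 3.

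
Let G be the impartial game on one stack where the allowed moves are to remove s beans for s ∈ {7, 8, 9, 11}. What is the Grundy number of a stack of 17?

Grundy values for subtraction set {7, 8, 9, 11}:
k:     0  1  2  3  4  5  6  7  8  9 10 11 12 13 14 15 16 17
g(k):  0  0  0  0  0  0  0  1  1  1  1  1  1  1  2  2  2  2
So g(17) = 2.

2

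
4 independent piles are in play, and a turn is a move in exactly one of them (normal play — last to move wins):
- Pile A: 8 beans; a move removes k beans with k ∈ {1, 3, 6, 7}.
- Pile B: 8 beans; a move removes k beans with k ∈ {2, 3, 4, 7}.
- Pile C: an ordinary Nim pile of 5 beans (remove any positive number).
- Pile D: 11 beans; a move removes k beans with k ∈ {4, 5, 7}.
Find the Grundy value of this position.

Build the Grundy sequence for pile A with g(k) = mex{g(k−s) : s ∈ {1, 3, 6, 7}, s ≤ k}:
g(0) = mex{} = 0
g(1) = mex{0} = 1
g(2) = mex{1} = 0
g(3) = mex{0} = 1
g(4) = mex{1} = 0
g(5) = mex{0} = 1
g(6) = mex{0,1} = 2
g(7) = mex{0,1,2} = 3
g(8) = mex{0,1,3} = 2
So g(8) = 2.
Build the Grundy sequence for pile B with g(k) = mex{g(k−s) : s ∈ {2, 3, 4, 7}, s ≤ k}:
k:     0  1  2  3  4  5  6  7  8
g(k):  0  0  1  1  2  2  0  3  1
So g(8) = 1.
Pile C is a plain Nim pile of size 5, so its Grundy value is 5.
For pile D, compute g(0), g(1), … with moves {4, 5, 7}:
g(0) = mex{} = 0
g(1) = mex{} = 0
g(2) = mex{} = 0
g(3) = mex{} = 0
g(4) = mex{0} = 1
g(5) = mex{0} = 1
g(6) = mex{0} = 1
g(7) = mex{0} = 1
g(8) = mex{0,1} = 2
g(9) = mex{0,1} = 2
g(10) = mex{0,1} = 2
g(11) = mex{1} = 0
So g(11) = 0.
The value of a disjunctive sum is the nim-sum of the parts.
Combined value = 2 ⊕ 1 ⊕ 5 ⊕ 0 = 6.

6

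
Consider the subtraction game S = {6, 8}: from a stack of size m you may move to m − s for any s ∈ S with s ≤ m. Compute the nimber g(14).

0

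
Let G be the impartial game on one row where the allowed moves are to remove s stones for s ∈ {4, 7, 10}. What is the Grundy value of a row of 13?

3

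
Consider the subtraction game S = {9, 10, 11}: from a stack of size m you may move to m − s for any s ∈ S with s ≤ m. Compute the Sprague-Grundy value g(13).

1

Build the Grundy sequence with g(k) = mex{g(k−s) : s ∈ {9, 10, 11}, s ≤ k}:
k:     0  1  2  3  4  5  6  7  8  9 10 11 12 13
g(k):  0  0  0  0  0  0  0  0  0  1  1  1  1  1
So g(13) = 1.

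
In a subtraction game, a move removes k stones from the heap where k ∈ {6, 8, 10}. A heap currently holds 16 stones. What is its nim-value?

0

Build the Grundy sequence with g(k) = mex{g(k−s) : s ∈ {6, 8, 10}, s ≤ k}:
k:     0  1  2  3  4  5  6  7  8  9 10 11 12 13 14 15 16
g(k):  0  0  0  0  0  0  1  1  1  1  1  1  2  2  2  2  0
So g(16) = 0.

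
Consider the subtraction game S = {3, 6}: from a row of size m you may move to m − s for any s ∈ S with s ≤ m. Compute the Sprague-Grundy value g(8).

Grundy values for subtraction set {3, 6}:
g(0) = mex{} = 0
g(1) = mex{} = 0
g(2) = mex{} = 0
g(3) = mex{0} = 1
g(4) = mex{0} = 1
g(5) = mex{0} = 1
g(6) = mex{0,1} = 2
g(7) = mex{0,1} = 2
g(8) = mex{0,1} = 2
So g(8) = 2.

2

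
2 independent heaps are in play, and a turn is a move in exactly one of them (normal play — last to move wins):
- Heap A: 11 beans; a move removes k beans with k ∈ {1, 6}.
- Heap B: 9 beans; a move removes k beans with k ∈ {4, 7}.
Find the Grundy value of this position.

2

For heap A, compute g(0), g(1), … with moves {1, 6}:
k:     0  1  2  3  4  5  6  7  8  9 10 11
g(k):  0  1  0  1  0  1  2  0  1  0  1  0
So g(11) = 0.
For heap B, compute g(0), g(1), … with moves {4, 7}:
k:     0  1  2  3  4  5  6  7  8  9
g(k):  0  0  0  0  1  1  1  1  2  2
So g(9) = 2.
The value of a disjunctive sum is the nim-sum of the parts.
Combined value = 0 ⊕ 2 = 2.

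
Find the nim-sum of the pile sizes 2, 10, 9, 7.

6

Nim-sum: 2 ^ 10 ^ 9 ^ 7 = 6.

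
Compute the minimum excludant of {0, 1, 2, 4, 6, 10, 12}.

3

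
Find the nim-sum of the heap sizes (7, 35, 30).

Nim-sum: 7 ^ 35 ^ 30 = 58.

58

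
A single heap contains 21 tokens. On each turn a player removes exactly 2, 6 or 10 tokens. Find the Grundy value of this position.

0

Grundy values for subtraction set {2, 6, 10}:
k:     0  1  2  3  4  5  6  7  8  9 10 11 12 13 14 15 16 17 18 19 20 21
g(k):  0  0  1  1  0  0  1  1  0  0  1  1  0  0  1  1  0  0  1  1  0  0
So g(21) = 0.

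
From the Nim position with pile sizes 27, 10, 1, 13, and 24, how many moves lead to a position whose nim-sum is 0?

1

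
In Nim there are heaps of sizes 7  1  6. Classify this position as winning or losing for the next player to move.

Losing position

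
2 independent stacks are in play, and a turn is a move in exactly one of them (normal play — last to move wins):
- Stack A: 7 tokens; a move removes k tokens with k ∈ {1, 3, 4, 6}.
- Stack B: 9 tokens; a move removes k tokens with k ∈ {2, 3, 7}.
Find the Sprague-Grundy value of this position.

2

Build the Grundy sequence for stack A with g(k) = mex{g(k−s) : s ∈ {1, 3, 4, 6}, s ≤ k}:
k:     0  1  2  3  4  5  6  7
g(k):  0  1  0  1  2  3  2  0
So g(7) = 0.
Grundy values for stack B (subtraction set {2, 3, 7}):
k:     0  1  2  3  4  5  6  7  8  9
g(k):  0  0  1  1  2  0  0  1  1  2
So g(9) = 2.
The value of a disjunctive sum is the nim-sum of the parts.
Combined value = 0 ⊕ 2 = 2.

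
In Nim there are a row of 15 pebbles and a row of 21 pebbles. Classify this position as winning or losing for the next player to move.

Bitwise XOR of the heap sizes:
  01111  (15)
  10101  (21)
  -----
  11010  (26)
The nim-sum is 26 ≠ 0, so this is an N-position: the player to move can win.

Winning position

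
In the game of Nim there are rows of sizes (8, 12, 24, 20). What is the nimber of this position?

Nim-sum: 8 ^ 12 ^ 24 ^ 20 = 8.

8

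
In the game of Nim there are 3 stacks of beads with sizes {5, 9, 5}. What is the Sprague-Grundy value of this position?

9

In binary:
  0101  (5)
  1001  (9)
  0101  (5)
  ----
  1001  (9)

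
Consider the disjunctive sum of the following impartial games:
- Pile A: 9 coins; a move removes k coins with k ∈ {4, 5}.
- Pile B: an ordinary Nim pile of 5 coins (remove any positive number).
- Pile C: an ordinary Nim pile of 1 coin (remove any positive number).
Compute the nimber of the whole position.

4

Grundy values for pile A (subtraction set {4, 5}):
g(0) = mex{} = 0
g(1) = mex{} = 0
g(2) = mex{} = 0
g(3) = mex{} = 0
g(4) = mex{0} = 1
g(5) = mex{0} = 1
g(6) = mex{0} = 1
g(7) = mex{0} = 1
g(8) = mex{0,1} = 2
g(9) = mex{1} = 0
So g(9) = 0.
Pile B is a plain Nim pile of size 5, so its Grundy value is 5.
Pile C is a plain Nim pile of size 1, so its Grundy value is 1.
By the Sprague-Grundy theorem, the Grundy value of a sum of independent games is the XOR of the component values.
Combined value = 0 ⊕ 5 ⊕ 1 = 4.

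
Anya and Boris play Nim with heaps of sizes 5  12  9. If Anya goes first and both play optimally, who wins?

Boris wins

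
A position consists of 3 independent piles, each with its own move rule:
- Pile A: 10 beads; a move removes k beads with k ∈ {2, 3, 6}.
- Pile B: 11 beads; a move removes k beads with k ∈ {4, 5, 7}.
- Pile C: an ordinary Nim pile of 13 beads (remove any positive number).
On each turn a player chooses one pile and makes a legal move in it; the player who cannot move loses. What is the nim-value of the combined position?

Build the Grundy sequence for pile A with g(k) = mex{g(k−s) : s ∈ {2, 3, 6}, s ≤ k}:
g(0) = mex{} = 0
g(1) = mex{} = 0
g(2) = mex{0} = 1
g(3) = mex{0} = 1
g(4) = mex{0,1} = 2
g(5) = mex{1} = 0
g(6) = mex{0,1,2} = 3
g(7) = mex{0,2} = 1
g(8) = mex{0,1,3} = 2
g(9) = mex{1,3} = 0
g(10) = mex{1,2} = 0
So g(10) = 0.
Grundy values for pile B (subtraction set {4, 5, 7}):
g(0) = mex{} = 0
g(1) = mex{} = 0
g(2) = mex{} = 0
g(3) = mex{} = 0
g(4) = mex{0} = 1
g(5) = mex{0} = 1
g(6) = mex{0} = 1
g(7) = mex{0} = 1
g(8) = mex{0,1} = 2
g(9) = mex{0,1} = 2
g(10) = mex{0,1} = 2
g(11) = mex{1} = 0
So g(11) = 0.
Pile C is a plain Nim pile of size 13, so its Grundy value is 13.
By the Sprague-Grundy theorem, the Grundy value of a sum of independent games is the XOR of the component values.
Combined value = 0 ⊕ 0 ⊕ 13 = 13.

13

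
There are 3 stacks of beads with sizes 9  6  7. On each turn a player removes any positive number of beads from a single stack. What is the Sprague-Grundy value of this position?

Compute the nim-sum pairwise:
9 XOR 6 = 15
15 XOR 7 = 8

8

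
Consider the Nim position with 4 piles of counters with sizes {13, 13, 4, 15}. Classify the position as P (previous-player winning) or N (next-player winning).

N-position

Compute the nim-sum pairwise:
13 ^ 13 = 0
0 ^ 4 = 4
4 ^ 15 = 11
The nim-sum is 11 ≠ 0, so this is an N-position: the player to move can win.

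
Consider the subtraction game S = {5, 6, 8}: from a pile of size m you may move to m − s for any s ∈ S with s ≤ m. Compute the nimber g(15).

0

Grundy values for subtraction set {5, 6, 8}:
k:     0  1  2  3  4  5  6  7  8  9 10 11 12 13 14 15
g(k):  0  0  0  0  0  1  1  1  1  1  2  2  2  0  0  0
So g(15) = 0.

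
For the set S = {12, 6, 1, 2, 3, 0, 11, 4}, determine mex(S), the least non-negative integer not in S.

5

The values 0, 1, 2, 3, 4 are all present; 5 is the first non-negative integer missing from the set.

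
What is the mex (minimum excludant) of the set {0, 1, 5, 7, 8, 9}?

The values 0, 1 are all present; 2 is the first non-negative integer missing from the set.

2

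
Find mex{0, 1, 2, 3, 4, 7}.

The values 0, 1, 2, 3, 4 are all present; 5 is the first non-negative integer missing from the set.

5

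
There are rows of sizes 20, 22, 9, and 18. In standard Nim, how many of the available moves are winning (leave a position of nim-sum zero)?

3

Bitwise XOR of the heap sizes:
  10100  (20)
  10110  (22)
  01001  (9)
  10010  (18)
  -----
  11001  (25)
The overall nim-sum is X = 25. A row of size p has a winning move iff p XOR X < p (reduce it to p XOR X).
  20: 20 XOR 25 = 13 < 20 — winning move (to 13).
  22: 22 XOR 25 = 15 < 22 — winning move (to 15).
  9: 9 XOR 25 = 16 ≥ 9 — no move.
  18: 18 XOR 25 = 11 < 18 — winning move (to 11).
That gives 3 winning moves.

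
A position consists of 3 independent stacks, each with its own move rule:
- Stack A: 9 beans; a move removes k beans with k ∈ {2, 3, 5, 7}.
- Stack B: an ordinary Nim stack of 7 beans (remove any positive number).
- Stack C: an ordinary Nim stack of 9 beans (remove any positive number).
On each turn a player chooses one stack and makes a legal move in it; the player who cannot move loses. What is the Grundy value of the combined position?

Grundy values for stack A (subtraction set {2, 3, 5, 7}):
k:     0  1  2  3  4  5  6  7  8  9
g(k):  0  0  1  1  2  2  3  3  4  0
So g(9) = 0.
Stack B is a plain Nim stack of size 7, so its Grundy value is 7.
Stack C is a plain Nim stack of size 9, so its Grundy value is 9.
By the Sprague-Grundy theorem, the Grundy value of a sum of independent games is the XOR of the component values.
Combined value = 0 ⊕ 7 ⊕ 9 = 14.

14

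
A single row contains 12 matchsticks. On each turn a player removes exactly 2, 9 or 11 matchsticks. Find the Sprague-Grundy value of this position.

2

Build the Grundy sequence with g(k) = mex{g(k−s) : s ∈ {2, 9, 11}, s ≤ k}:
k:     0  1  2  3  4  5  6  7  8  9 10 11 12
g(k):  0  0  1  1  0  0  1  1  0  2  1  3  2
So g(12) = 2.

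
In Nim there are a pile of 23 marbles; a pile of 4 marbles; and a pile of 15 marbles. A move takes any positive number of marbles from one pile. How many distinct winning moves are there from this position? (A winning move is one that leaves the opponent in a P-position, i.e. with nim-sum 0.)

Nim-sum: 23 ^ 4 ^ 15 = 28.
The overall nim-sum is X = 28. A pile of size p has a winning move iff p XOR X < p (reduce it to p XOR X).
  23: 23 XOR 28 = 11 < 23 — winning move (to 11).
  4: 4 XOR 28 = 24 ≥ 4 — no move.
  15: 15 XOR 28 = 19 ≥ 15 — no move.
That gives 1 winning move.

1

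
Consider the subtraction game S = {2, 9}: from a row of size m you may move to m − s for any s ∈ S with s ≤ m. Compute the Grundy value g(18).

Compute g(0), g(1), … for moves {2, 9}:
k:     0  1  2  3  4  5  6  7  8  9 10 11 12 13 14 15 16 17 18
g(k):  0  0  1  1  0  0  1  1  0  2  1  0  0  1  1  0  0  1  1
So g(18) = 1.

1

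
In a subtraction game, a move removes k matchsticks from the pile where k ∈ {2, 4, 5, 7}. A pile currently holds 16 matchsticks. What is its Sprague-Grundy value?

3

Build the Grundy sequence with g(k) = mex{g(k−s) : s ∈ {2, 4, 5, 7}, s ≤ k}:
k:     0  1  2  3  4  5  6  7  8  9 10 11 12 13 14 15 16
g(k):  0  0  1  1  2  2  3  3  4  0  0  1  1  2  2  3  3
So g(16) = 3.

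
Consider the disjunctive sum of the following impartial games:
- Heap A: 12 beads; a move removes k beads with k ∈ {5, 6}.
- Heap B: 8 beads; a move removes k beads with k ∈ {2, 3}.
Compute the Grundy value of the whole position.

1

For heap A, compute g(0), g(1), … with moves {5, 6}:
k:     0  1  2  3  4  5  6  7  8  9 10 11 12
g(k):  0  0  0  0  0  1  1  1  1  1  2  0  0
So g(12) = 0.
Build the Grundy sequence for heap B with g(k) = mex{g(k−s) : s ∈ {2, 3}, s ≤ k}:
g(0) = mex{} = 0
g(1) = mex{} = 0
g(2) = mex{0} = 1
g(3) = mex{0} = 1
g(4) = mex{0,1} = 2
g(5) = mex{1} = 0
g(6) = mex{1,2} = 0
g(7) = mex{0,2} = 1
g(8) = mex{0} = 1
So g(8) = 1.
The value of a disjunctive sum is the nim-sum of the parts.
Combined value = 0 XOR 1 = 1.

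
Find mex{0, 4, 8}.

1

0 is in the set but 1 is not, so the mex is 1.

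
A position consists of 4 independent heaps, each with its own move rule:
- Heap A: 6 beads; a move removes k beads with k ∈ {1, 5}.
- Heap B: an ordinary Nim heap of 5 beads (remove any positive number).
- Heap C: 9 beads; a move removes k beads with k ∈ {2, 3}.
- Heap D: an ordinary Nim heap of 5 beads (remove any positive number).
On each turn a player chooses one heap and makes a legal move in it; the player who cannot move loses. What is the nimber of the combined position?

Build the Grundy sequence for heap A with g(k) = mex{g(k−s) : s ∈ {1, 5}, s ≤ k}:
k:     0  1  2  3  4  5  6
g(k):  0  1  0  1  0  1  0
So g(6) = 0.
Heap B is a plain Nim heap of size 5, so its Grundy value is 5.
Build the Grundy sequence for heap C with g(k) = mex{g(k−s) : s ∈ {2, 3}, s ≤ k}:
k:     0  1  2  3  4  5  6  7  8  9
g(k):  0  0  1  1  2  0  0  1  1  2
So g(9) = 2.
Heap D is a plain Nim heap of size 5, so its Grundy value is 5.
The value of a disjunctive sum is the nim-sum of the parts.
Combined value = 0 ⊕ 5 ⊕ 2 ⊕ 5 = 2.

2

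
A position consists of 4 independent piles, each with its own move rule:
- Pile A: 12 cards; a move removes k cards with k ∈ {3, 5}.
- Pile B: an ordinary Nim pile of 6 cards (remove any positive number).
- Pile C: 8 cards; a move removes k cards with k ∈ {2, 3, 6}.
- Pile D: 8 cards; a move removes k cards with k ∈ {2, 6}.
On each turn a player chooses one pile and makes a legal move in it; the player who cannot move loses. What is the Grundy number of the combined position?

Build the Grundy sequence for pile A with g(k) = mex{g(k−s) : s ∈ {3, 5}, s ≤ k}:
k:     0  1  2  3  4  5  6  7  8  9 10 11 12
g(k):  0  0  0  1  1  1  2  2  0  0  0  1  1
So g(12) = 1.
Pile B is a plain Nim pile of size 6, so its Grundy value is 6.
Build the Grundy sequence for pile C with g(k) = mex{g(k−s) : s ∈ {2, 3, 6}, s ≤ k}:
k:     0  1  2  3  4  5  6  7  8
g(k):  0  0  1  1  2  0  3  1  2
So g(8) = 2.
Build the Grundy sequence for pile D with g(k) = mex{g(k−s) : s ∈ {2, 6}, s ≤ k}:
k:     0  1  2  3  4  5  6  7  8
g(k):  0  0  1  1  0  0  1  1  0
So g(8) = 0.
By the Sprague-Grundy theorem, the Grundy value of a sum of independent games is the XOR of the component values.
Combined value = 1 XOR 6 XOR 2 XOR 0 = 5.

5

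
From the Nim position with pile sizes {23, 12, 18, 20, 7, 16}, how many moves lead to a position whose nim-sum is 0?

1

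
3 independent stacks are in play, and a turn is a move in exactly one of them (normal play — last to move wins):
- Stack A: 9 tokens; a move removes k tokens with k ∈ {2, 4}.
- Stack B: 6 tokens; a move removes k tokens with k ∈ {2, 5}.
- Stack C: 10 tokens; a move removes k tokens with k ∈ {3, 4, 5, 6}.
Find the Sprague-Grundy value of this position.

For stack A, compute g(0), g(1), … with moves {2, 4}:
g(0) = mex{} = 0
g(1) = mex{} = 0
g(2) = mex{0} = 1
g(3) = mex{0} = 1
g(4) = mex{0,1} = 2
g(5) = mex{0,1} = 2
g(6) = mex{1,2} = 0
g(7) = mex{1,2} = 0
g(8) = mex{0,2} = 1
g(9) = mex{0,2} = 1
So g(9) = 1.
For stack B, compute g(0), g(1), … with moves {2, 5}:
k:     0  1  2  3  4  5  6
g(k):  0  0  1  1  0  2  1
So g(6) = 1.
For stack C, compute g(0), g(1), … with moves {3, 4, 5, 6}:
g(0) = mex{} = 0
g(1) = mex{} = 0
g(2) = mex{} = 0
g(3) = mex{0} = 1
g(4) = mex{0} = 1
g(5) = mex{0} = 1
g(6) = mex{0,1} = 2
g(7) = mex{0,1} = 2
g(8) = mex{0,1} = 2
g(9) = mex{1,2} = 0
g(10) = mex{1,2} = 0
So g(10) = 0.
By the Sprague-Grundy theorem, the Grundy value of a sum of independent games is the XOR of the component values.
Combined value = 1 ⊕ 1 ⊕ 0 = 0.

0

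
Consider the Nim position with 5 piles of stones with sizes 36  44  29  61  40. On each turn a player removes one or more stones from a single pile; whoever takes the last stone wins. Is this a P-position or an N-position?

Write each in binary and XOR column by column:
  100100  (36)
  101100  (44)
  011101  (29)
  111101  (61)
  101000  (40)
  ------
  000000  (0)
The nim-sum is 0, so this is a P-position: the player to move is in a losing position under optimal play.

P-position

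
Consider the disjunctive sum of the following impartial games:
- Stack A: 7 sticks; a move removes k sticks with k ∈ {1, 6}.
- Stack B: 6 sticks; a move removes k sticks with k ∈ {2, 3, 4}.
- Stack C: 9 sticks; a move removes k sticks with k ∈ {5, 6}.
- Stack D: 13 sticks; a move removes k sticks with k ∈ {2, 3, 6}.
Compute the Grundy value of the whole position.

Build the Grundy sequence for stack A with g(k) = mex{g(k−s) : s ∈ {1, 6}, s ≤ k}:
k:     0  1  2  3  4  5  6  7
g(k):  0  1  0  1  0  1  2  0
So g(7) = 0.
Build the Grundy sequence for stack B with g(k) = mex{g(k−s) : s ∈ {2, 3, 4}, s ≤ k}:
k:     0  1  2  3  4  5  6
g(k):  0  0  1  1  2  2  0
So g(6) = 0.
For stack C, compute g(0), g(1), … with moves {5, 6}:
g(0) = mex{} = 0
g(1) = mex{} = 0
g(2) = mex{} = 0
g(3) = mex{} = 0
g(4) = mex{} = 0
g(5) = mex{0} = 1
g(6) = mex{0} = 1
g(7) = mex{0} = 1
g(8) = mex{0} = 1
g(9) = mex{0} = 1
So g(9) = 1.
Grundy values for stack D (subtraction set {2, 3, 6}):
g(0) = mex{} = 0
g(1) = mex{} = 0
g(2) = mex{0} = 1
g(3) = mex{0} = 1
g(4) = mex{0,1} = 2
g(5) = mex{1} = 0
g(6) = mex{0,1,2} = 3
g(7) = mex{0,2} = 1
g(8) = mex{0,1,3} = 2
g(9) = mex{1,3} = 0
g(10) = mex{1,2} = 0
g(11) = mex{0,2} = 1
g(12) = mex{0,3} = 1
g(13) = mex{0,1} = 2
So g(13) = 2.
The value of a disjunctive sum is the nim-sum of the parts.
Combined value = 0 XOR 0 XOR 1 XOR 2 = 3.

3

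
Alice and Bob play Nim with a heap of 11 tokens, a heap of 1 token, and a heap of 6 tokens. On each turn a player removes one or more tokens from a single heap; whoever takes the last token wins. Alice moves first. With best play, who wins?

Nim-sum: 11 XOR 1 XOR 6 = 12.
The nim-sum is 12 ≠ 0, so this is an N-position: the player to move can win; Alice has a winning move.

Alice wins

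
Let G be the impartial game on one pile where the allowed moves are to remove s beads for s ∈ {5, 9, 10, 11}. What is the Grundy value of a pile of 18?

Compute g(0), g(1), … for moves {5, 9, 10, 11}:
k:     0  1  2  3  4  5  6  7  8  9 10 11 12 13 14 15 16 17 18
g(k):  0  0  0  0  0  1  1  1  1  1  2  2  2  2  2  3  0  0  0
So g(18) = 0.

0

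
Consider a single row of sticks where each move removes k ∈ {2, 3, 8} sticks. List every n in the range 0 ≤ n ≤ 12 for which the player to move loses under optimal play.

0, 1, 5, 6, 10, 11

Compute g(0), g(1), … for moves {2, 3, 8}:
k:     0  1  2  3  4  5  6  7  8  9 10 11 12
g(k):  0  0  1  1  2  0  0  1  1  2  0  0  1
The P-positions (g = 0) in 0..12 are 0, 1, 5, 6, 10, 11.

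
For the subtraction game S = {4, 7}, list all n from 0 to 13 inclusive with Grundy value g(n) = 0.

Compute g(0), g(1), … for moves {4, 7}:
g(0) = mex{} = 0
g(1) = mex{} = 0
g(2) = mex{} = 0
g(3) = mex{} = 0
g(4) = mex{0} = 1
g(5) = mex{0} = 1
g(6) = mex{0} = 1
g(7) = mex{0} = 1
g(8) = mex{0,1} = 2
g(9) = mex{0,1} = 2
g(10) = mex{0,1} = 2
g(11) = mex{1} = 0
g(12) = mex{1,2} = 0
g(13) = mex{1,2} = 0
The P-positions (g = 0) in 0..13 are 0, 1, 2, 3, 11, 12, 13.

0, 1, 2, 3, 11, 12, 13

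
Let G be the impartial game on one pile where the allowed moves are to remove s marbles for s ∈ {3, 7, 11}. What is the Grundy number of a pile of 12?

2

Compute g(0), g(1), … for moves {3, 7, 11}:
g(0) = mex{} = 0
g(1) = mex{} = 0
g(2) = mex{} = 0
g(3) = mex{0} = 1
g(4) = mex{0} = 1
g(5) = mex{0} = 1
g(6) = mex{1} = 0
g(7) = mex{0,1} = 2
g(8) = mex{0,1} = 2
g(9) = mex{0} = 1
g(10) = mex{1,2} = 0
g(11) = mex{0,1,2} = 3
g(12) = mex{0,1} = 2
So g(12) = 2.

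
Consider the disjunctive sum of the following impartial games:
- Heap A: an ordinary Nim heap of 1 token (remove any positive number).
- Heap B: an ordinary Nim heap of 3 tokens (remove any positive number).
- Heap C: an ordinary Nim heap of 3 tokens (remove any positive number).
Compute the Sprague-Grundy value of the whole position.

Heap A is a plain Nim heap of size 1, so its Grundy value is 1.
Heap B is a plain Nim heap of size 3, so its Grundy value is 3.
Heap C is a plain Nim heap of size 3, so its Grundy value is 3.
By the Sprague-Grundy theorem, the Grundy value of a sum of independent games is the XOR of the component values.
Combined value = 1 XOR 3 XOR 3 = 1.

1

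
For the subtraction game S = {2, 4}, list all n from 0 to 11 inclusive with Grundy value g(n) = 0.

0, 1, 6, 7

Build the Grundy sequence with g(k) = mex{g(k−s) : s ∈ {2, 4}, s ≤ k}:
k:     0  1  2  3  4  5  6  7  8  9 10 11
g(k):  0  0  1  1  2  2  0  0  1  1  2  2
The P-positions (g = 0) in 0..11 are 0, 1, 6, 7.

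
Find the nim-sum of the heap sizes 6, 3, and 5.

Compute the nim-sum pairwise:
6 ^ 3 = 5
5 ^ 5 = 0

0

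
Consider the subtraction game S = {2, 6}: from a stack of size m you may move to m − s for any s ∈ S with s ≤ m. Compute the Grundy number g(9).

0

Build the Grundy sequence with g(k) = mex{g(k−s) : s ∈ {2, 6}, s ≤ k}:
g(0) = mex{} = 0
g(1) = mex{} = 0
g(2) = mex{0} = 1
g(3) = mex{0} = 1
g(4) = mex{1} = 0
g(5) = mex{1} = 0
g(6) = mex{0} = 1
g(7) = mex{0} = 1
g(8) = mex{1} = 0
g(9) = mex{1} = 0
So g(9) = 0.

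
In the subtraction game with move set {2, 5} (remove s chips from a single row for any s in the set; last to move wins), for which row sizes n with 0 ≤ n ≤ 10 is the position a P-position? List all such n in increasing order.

0, 1, 4, 7, 8

Build the Grundy sequence with g(k) = mex{g(k−s) : s ∈ {2, 5}, s ≤ k}:
g(0) = mex{} = 0
g(1) = mex{} = 0
g(2) = mex{0} = 1
g(3) = mex{0} = 1
g(4) = mex{1} = 0
g(5) = mex{0,1} = 2
g(6) = mex{0} = 1
g(7) = mex{1,2} = 0
g(8) = mex{1} = 0
g(9) = mex{0} = 1
g(10) = mex{0,2} = 1
The P-positions (g = 0) in 0..10 are 0, 1, 4, 7, 8.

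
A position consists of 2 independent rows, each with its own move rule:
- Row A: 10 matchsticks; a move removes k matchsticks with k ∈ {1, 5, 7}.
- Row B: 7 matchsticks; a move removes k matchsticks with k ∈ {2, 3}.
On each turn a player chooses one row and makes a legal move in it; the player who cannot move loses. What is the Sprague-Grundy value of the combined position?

For row A, compute g(0), g(1), … with moves {1, 5, 7}:
k:     0  1  2  3  4  5  6  7  8  9 10
g(k):  0  1  0  1  0  1  0  1  0  1  0
So g(10) = 0.
Build the Grundy sequence for row B with g(k) = mex{g(k−s) : s ∈ {2, 3}, s ≤ k}:
k:     0  1  2  3  4  5  6  7
g(k):  0  0  1  1  2  0  0  1
So g(7) = 1.
The value of a disjunctive sum is the nim-sum of the parts.
Combined value = 0 ⊕ 1 = 1.

1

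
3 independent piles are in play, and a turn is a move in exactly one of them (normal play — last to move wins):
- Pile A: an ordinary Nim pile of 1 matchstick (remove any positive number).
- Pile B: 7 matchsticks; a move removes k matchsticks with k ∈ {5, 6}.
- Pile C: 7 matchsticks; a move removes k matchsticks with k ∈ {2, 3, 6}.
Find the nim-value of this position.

Pile A is a plain Nim pile of size 1, so its Grundy value is 1.
Build the Grundy sequence for pile B with g(k) = mex{g(k−s) : s ∈ {5, 6}, s ≤ k}:
g(0) = mex{} = 0
g(1) = mex{} = 0
g(2) = mex{} = 0
g(3) = mex{} = 0
g(4) = mex{} = 0
g(5) = mex{0} = 1
g(6) = mex{0} = 1
g(7) = mex{0} = 1
So g(7) = 1.
For pile C, compute g(0), g(1), … with moves {2, 3, 6}:
g(0) = mex{} = 0
g(1) = mex{} = 0
g(2) = mex{0} = 1
g(3) = mex{0} = 1
g(4) = mex{0,1} = 2
g(5) = mex{1} = 0
g(6) = mex{0,1,2} = 3
g(7) = mex{0,2} = 1
So g(7) = 1.
The value of a disjunctive sum is the nim-sum of the parts.
Combined value = 1 XOR 1 XOR 1 = 1.

1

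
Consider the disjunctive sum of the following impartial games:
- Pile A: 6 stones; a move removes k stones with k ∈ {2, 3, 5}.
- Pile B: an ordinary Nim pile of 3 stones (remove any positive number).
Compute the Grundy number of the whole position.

0

Build the Grundy sequence for pile A with g(k) = mex{g(k−s) : s ∈ {2, 3, 5}, s ≤ k}:
g(0) = mex{} = 0
g(1) = mex{} = 0
g(2) = mex{0} = 1
g(3) = mex{0} = 1
g(4) = mex{0,1} = 2
g(5) = mex{0,1} = 2
g(6) = mex{0,1,2} = 3
So g(6) = 3.
Pile B is a plain Nim pile of size 3, so its Grundy value is 3.
By the Sprague-Grundy theorem, the Grundy value of a sum of independent games is the XOR of the component values.
Combined value = 3 ⊕ 3 = 0.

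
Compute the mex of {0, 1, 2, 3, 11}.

4

The values 0, 1, 2, 3 are all present; 4 is the first non-negative integer missing from the set.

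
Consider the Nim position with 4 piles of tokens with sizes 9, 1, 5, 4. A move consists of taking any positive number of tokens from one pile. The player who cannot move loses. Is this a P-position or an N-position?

N-position

Write each in binary and XOR column by column:
  1001  (9)
  0001  (1)
  0101  (5)
  0100  (4)
  ----
  1001  (9)
The nim-sum is 9 ≠ 0, so this is an N-position: the player to move can win.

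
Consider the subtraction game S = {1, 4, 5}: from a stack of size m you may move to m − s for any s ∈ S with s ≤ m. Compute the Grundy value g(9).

Compute g(0), g(1), … for moves {1, 4, 5}:
k:     0  1  2  3  4  5  6  7  8  9
g(k):  0  1  0  1  2  3  2  3  0  1
So g(9) = 1.

1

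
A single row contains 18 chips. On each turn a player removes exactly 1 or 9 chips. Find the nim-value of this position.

0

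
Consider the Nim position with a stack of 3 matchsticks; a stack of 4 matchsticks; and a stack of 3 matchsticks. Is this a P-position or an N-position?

N-position

Bitwise XOR of the heap sizes:
  011  (3)
  100  (4)
  011  (3)
  ---
  100  (4)
The nim-sum is 4 ≠ 0, so this is an N-position: the player to move can win.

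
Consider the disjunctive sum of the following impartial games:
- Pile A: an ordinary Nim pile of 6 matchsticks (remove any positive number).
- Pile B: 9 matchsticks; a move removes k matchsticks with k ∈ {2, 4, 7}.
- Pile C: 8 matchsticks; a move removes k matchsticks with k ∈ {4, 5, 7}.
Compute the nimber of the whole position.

Pile A is a plain Nim pile of size 6, so its Grundy value is 6.
Build the Grundy sequence for pile B with g(k) = mex{g(k−s) : s ∈ {2, 4, 7}, s ≤ k}:
k:     0  1  2  3  4  5  6  7  8  9
g(k):  0  0  1  1  2  2  0  3  1  0
So g(9) = 0.
For pile C, compute g(0), g(1), … with moves {4, 5, 7}:
k:     0  1  2  3  4  5  6  7  8
g(k):  0  0  0  0  1  1  1  1  2
So g(8) = 2.
By the Sprague-Grundy theorem, the Grundy value of a sum of independent games is the XOR of the component values.
Combined value = 6 ⊕ 0 ⊕ 2 = 4.

4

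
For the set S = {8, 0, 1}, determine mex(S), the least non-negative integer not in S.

2

The values 0, 1 are all present; 2 is the first non-negative integer missing from the set.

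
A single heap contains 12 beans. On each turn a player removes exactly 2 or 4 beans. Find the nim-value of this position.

0

Grundy values for subtraction set {2, 4}:
k:     0  1  2  3  4  5  6  7  8  9 10 11 12
g(k):  0  0  1  1  2  2  0  0  1  1  2  2  0
So g(12) = 0.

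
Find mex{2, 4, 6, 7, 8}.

0 is not in the set, so the mex is 0.

0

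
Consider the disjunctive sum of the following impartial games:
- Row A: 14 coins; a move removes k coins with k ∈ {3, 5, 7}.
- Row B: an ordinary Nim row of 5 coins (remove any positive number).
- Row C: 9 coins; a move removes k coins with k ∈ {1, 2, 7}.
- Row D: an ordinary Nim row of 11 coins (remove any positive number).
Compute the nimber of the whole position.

15

For row A, compute g(0), g(1), … with moves {3, 5, 7}:
g(0) = mex{} = 0
g(1) = mex{} = 0
g(2) = mex{} = 0
g(3) = mex{0} = 1
g(4) = mex{0} = 1
g(5) = mex{0} = 1
g(6) = mex{0,1} = 2
g(7) = mex{0,1} = 2
g(8) = mex{0,1} = 2
g(9) = mex{0,1,2} = 3
g(10) = mex{1,2} = 0
g(11) = mex{1,2} = 0
g(12) = mex{1,2,3} = 0
g(13) = mex{0,2} = 1
g(14) = mex{0,2,3} = 1
So g(14) = 1.
Row B is a plain Nim row of size 5, so its Grundy value is 5.
Grundy values for row C (subtraction set {1, 2, 7}):
k:     0  1  2  3  4  5  6  7  8  9
g(k):  0  1  2  0  1  2  0  1  2  0
So g(9) = 0.
Row D is a plain Nim row of size 11, so its Grundy value is 11.
By the Sprague-Grundy theorem, the Grundy value of a sum of independent games is the XOR of the component values.
Combined value = 1 ⊕ 5 ⊕ 0 ⊕ 11 = 15.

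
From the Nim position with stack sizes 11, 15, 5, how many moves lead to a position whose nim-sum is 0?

3

In binary:
  1011  (11)
  1111  (15)
  0101  (5)
  ----
  0001  (1)
The overall nim-sum is X = 1. A stack of size p has a winning move iff p XOR X < p (reduce it to p XOR X).
  11: 11 XOR 1 = 10 < 11 — winning move (to 10).
  15: 15 XOR 1 = 14 < 15 — winning move (to 14).
  5: 5 XOR 1 = 4 < 5 — winning move (to 4).
That gives 3 winning moves.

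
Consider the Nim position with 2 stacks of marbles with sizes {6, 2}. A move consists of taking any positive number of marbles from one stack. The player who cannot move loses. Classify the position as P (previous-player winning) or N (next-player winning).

Nim-sum: 6 ⊕ 2 = 4.
The nim-sum is 4 ≠ 0, so this is an N-position: the player to move can win.

N-position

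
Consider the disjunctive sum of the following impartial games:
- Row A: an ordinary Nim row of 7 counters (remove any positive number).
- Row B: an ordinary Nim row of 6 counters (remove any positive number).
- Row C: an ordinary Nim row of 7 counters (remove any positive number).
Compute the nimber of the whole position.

Row A is a plain Nim row of size 7, so its Grundy value is 7.
Row B is a plain Nim row of size 6, so its Grundy value is 6.
Row C is a plain Nim row of size 7, so its Grundy value is 7.
By the Sprague-Grundy theorem, the Grundy value of a sum of independent games is the XOR of the component values.
Combined value = 7 ⊕ 6 ⊕ 7 = 6.

6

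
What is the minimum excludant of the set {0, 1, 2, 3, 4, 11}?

The values 0, 1, 2, 3, 4 are all present; 5 is the first non-negative integer missing from the set.

5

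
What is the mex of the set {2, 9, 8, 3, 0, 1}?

4

The values 0, 1, 2, 3 are all present; 4 is the first non-negative integer missing from the set.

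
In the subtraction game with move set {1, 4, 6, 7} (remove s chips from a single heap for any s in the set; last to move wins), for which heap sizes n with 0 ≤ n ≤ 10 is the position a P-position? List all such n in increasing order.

0, 2, 5, 10

Compute g(0), g(1), … for moves {1, 4, 6, 7}:
g(0) = mex{} = 0
g(1) = mex{0} = 1
g(2) = mex{1} = 0
g(3) = mex{0} = 1
g(4) = mex{0,1} = 2
g(5) = mex{1,2} = 0
g(6) = mex{0} = 1
g(7) = mex{0,1} = 2
g(8) = mex{0,1,2} = 3
g(9) = mex{0,1,3} = 2
g(10) = mex{1,2} = 0
The P-positions (g = 0) in 0..10 are 0, 2, 5, 10.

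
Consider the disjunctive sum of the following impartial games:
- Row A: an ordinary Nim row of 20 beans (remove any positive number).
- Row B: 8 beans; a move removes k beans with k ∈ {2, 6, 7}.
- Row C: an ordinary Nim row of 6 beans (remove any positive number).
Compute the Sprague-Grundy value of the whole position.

16

Row A is a plain Nim row of size 20, so its Grundy value is 20.
For row B, compute g(0), g(1), … with moves {2, 6, 7}:
k:     0  1  2  3  4  5  6  7  8
g(k):  0  0  1  1  0  0  1  1  2
So g(8) = 2.
Row C is a plain Nim row of size 6, so its Grundy value is 6.
By the Sprague-Grundy theorem, the Grundy value of a sum of independent games is the XOR of the component values.
Combined value = 20 ⊕ 2 ⊕ 6 = 16.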